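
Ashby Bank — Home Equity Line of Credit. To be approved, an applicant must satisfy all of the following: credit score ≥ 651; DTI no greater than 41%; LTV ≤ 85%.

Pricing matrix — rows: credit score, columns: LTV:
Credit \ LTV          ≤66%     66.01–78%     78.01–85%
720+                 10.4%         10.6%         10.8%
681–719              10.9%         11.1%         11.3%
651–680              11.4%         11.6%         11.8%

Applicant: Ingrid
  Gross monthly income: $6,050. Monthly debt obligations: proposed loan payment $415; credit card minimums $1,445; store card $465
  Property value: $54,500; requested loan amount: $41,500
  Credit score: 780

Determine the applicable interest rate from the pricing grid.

10.6%

Credit score 780 ≥ 651; Total monthly debts = (415 + 1,445 + 465) = 2,325. DTI = 2,325/6,050 = 38.4% ≤ 41%
LTV = 41,500/54,500 = 76.1% ≤ 85%
Score 780 is in the 720+ band; LTV 76.1% is in the 66.01–78% band → 10.6%.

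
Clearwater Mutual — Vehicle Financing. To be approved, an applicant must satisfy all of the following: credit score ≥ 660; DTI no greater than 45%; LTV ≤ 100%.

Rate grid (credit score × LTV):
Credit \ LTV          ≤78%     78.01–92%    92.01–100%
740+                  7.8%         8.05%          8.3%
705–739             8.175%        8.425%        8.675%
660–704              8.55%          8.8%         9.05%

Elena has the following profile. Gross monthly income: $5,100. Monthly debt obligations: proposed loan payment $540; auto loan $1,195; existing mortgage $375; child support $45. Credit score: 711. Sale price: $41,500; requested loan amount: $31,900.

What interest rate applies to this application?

Credit score 711 ≥ 660; Total monthly debts = (540 + 1,195 + 375 + 45) = 2,155. DTI = 2,155/5,100 = 42.3% ≤ 45%
Loan-to-value = 31,900/41,500 = 76.9% — pass (100% max)
Credit 711 → row 705–739; LTV 76.9% → column ≤78%. Grid cell → 8.175%.

8.175%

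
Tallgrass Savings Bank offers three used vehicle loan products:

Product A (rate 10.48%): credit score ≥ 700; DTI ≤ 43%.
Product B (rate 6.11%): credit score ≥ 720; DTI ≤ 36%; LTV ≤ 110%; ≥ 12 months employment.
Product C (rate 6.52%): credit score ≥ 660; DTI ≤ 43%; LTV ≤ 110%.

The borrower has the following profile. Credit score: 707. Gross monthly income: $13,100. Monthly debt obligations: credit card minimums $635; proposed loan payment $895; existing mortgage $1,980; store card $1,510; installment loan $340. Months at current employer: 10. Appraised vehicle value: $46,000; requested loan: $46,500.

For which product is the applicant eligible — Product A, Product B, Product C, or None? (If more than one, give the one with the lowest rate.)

Total debts = (635 + 895 + 1,980 + 1,510 + 340) = 5,360; DTI = 5,360/13,100 = 40.9%.
LTV = 46,500/46,000 = 101.1%.
Product A: score 707 ≥ 700; DTI 40.9% ≤ 43% → qualifies.
Product B: score 707 < 720; DTI 40.9% > 36%; LTV 101.1% ≤ 110%; employment 10 < 12 mo → does not qualify.
Product C: score 707 ≥ 660; DTI 40.9% ≤ 43%; LTV 101.1% ≤ 110% → qualifies.
Qualifying: Product A, Product C. Lowest rate is 6.52% → Product C.

Product C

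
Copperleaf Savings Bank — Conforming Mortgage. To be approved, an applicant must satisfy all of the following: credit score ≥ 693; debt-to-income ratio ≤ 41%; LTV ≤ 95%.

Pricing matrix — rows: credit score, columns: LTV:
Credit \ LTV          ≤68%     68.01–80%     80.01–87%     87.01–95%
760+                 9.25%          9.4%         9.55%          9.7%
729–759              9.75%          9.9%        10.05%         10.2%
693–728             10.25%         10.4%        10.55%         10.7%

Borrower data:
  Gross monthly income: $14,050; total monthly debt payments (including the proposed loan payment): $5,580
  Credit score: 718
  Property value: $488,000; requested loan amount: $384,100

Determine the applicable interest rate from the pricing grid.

10.4%

Credit score 718 ≥ 693; Debt-to-income = 5,580/14,050 = 39.7% — meets 41% limit
LTV = 384,100/488,000 = 78.7% ≤ 95%
Row: 718 falls in 693–728. Column: 78.7% falls in 68.01–80%. Rate = 10.4%.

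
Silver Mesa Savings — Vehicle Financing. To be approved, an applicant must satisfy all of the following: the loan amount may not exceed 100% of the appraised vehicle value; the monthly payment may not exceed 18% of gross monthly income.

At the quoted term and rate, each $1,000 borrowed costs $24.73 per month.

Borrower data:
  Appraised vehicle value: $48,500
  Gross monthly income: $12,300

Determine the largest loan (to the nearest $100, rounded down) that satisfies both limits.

Payment cap: 18% × $12,300 = $2,214/month.
At $24.73 per $1,000, that supports 2,214/24.73 × 1,000 ≈ $89,526 → $89,500.
LTV cap: 100% × $48,500 = $48,500 → $48,500.
Binding constraint: loan-to-value.

$48,500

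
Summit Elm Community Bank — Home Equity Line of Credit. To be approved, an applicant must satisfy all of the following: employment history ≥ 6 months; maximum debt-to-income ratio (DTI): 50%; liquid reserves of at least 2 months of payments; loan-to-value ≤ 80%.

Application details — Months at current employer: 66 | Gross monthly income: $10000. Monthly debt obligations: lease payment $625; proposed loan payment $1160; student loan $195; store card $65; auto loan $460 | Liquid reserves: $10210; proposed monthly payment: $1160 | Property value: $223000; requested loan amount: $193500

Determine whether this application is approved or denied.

Employment 66 ≥ 6 months
Total monthly debts = (625 + 1,160 + 195 + 65 + 460) = 2,505. DTI: 2,505 ÷ 10,000 = 25.1%, within the 50% cap
Reserves: 10,210 ÷ 1,160 = 8.8 months (meets 2-month minimum)
Loan-to-value = 193,500/223,000 = 86.8% — fail (80% max)
Fails on LTV.

Denied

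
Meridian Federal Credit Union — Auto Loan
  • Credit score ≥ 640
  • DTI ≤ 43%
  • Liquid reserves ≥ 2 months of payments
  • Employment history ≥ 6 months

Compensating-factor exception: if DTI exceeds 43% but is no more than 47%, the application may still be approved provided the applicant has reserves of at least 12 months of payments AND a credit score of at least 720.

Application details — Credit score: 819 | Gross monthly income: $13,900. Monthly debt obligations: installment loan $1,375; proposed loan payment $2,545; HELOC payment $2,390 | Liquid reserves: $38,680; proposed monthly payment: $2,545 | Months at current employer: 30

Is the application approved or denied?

Approved

Credit score 819 ≥ 640 (meets base)
Total debts = (1,375 + 2,545 + 2,390) = 6,310. DTI = 6,310/13,900 = 45.4% > 43% — standard DTI limit exceeded.
Liquid reserves cover 38,680/2,545 = 15.2 months — ≥ 2 required
Employment 30 ≥ 6 months
DTI 45.4% is within the 43%–47% exception band; checking compensating factors.
Reserves 15.2 ≥ 12 months; credit score 819 ≥ 720.
Both override conditions satisfied; DTI exception granted.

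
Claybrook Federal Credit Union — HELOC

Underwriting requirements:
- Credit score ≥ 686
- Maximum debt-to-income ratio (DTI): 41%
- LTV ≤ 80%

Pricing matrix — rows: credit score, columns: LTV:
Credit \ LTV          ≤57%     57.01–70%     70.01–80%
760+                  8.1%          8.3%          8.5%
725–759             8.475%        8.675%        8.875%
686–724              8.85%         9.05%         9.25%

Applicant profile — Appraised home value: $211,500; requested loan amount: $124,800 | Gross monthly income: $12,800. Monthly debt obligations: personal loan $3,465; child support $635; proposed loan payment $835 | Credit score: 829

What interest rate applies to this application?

Credit score 829 ≥ 686; Total monthly debts = (3,465 + 635 + 835) = 4,935. DTI: 4,935 ÷ 12,800 = 38.6%, within the 41% cap
LTV = 124,800/211,500 = 59% ≤ 80%
Credit 829 → row 760+; LTV 59% → column 57.01–70%. Grid cell → 8.3%.

8.3%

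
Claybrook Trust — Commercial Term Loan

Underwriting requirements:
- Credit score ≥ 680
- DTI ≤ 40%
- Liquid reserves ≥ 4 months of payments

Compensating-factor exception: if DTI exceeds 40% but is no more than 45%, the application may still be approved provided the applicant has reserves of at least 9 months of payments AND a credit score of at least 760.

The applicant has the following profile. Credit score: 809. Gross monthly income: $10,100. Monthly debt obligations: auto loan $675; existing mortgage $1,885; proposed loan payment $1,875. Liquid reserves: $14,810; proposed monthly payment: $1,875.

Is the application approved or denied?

Credit score 809 ≥ 680 (meets base)
Total debts = (675 + 1,885 + 1,875) = 4,435. DTI = 4,435/10,100 = 43.9% > 40% — standard DTI limit exceeded.
Reserves: 14,810 ÷ 1,875 = 7.9 months (meets 4-month minimum)
43.9% falls in the override range (40%–45%), so the compensating-factor test applies.
Reserves 7.9 < 9 months; credit score 809 ≥ 760.
Override conditions not both satisfied; exception does not apply.

Denied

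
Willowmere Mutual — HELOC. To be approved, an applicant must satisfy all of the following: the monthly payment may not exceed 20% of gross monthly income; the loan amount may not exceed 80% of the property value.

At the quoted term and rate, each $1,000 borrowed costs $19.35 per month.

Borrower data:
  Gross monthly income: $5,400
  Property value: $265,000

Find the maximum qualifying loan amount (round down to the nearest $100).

Payment cap: 20% × $5,400 = $1,080/month.
At $19.35 per $1,000, that supports 1,080/19.35 × 1,000 ≈ $55,813 → $55,800.
LTV cap: 80% × $265,000 = $212,000 → $212,000.
Binding constraint: payment-to-income.

$55,800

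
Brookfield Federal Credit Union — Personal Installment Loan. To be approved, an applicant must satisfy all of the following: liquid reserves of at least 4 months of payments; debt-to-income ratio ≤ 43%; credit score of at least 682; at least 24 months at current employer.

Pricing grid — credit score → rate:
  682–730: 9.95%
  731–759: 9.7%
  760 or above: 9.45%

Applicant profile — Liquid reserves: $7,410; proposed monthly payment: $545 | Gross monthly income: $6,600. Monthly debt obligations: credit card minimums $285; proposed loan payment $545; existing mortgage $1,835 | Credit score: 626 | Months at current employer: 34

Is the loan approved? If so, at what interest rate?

Credit score 626 < 682 (below minimum)
Liquid reserves cover 7,410/545 = 13.6 months — ≥ 4 required
Employment 34 ≥ 24 months
Total monthly debts = (285 + 545 + 1,835) = 2,665. DTI = 2,665/6,600 = 40.4% ≤ 43%
Not all requirements met → denied.

Denied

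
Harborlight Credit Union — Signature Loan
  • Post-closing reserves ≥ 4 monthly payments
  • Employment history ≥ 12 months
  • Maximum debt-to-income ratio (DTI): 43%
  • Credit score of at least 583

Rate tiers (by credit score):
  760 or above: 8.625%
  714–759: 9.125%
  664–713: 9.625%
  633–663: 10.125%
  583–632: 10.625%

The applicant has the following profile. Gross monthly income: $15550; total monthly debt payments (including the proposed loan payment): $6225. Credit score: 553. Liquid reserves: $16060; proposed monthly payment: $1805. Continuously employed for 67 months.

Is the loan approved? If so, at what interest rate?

Denied

Credit score 553 < 583 (below minimum)
Reserves: 16,060 ÷ 1,805 = 8.9 months (meets 4-month minimum)
Employment 67 ≥ 12 months
DTI = 6,225/15,550 = 40% ≤ 43%
Not all requirements met → denied.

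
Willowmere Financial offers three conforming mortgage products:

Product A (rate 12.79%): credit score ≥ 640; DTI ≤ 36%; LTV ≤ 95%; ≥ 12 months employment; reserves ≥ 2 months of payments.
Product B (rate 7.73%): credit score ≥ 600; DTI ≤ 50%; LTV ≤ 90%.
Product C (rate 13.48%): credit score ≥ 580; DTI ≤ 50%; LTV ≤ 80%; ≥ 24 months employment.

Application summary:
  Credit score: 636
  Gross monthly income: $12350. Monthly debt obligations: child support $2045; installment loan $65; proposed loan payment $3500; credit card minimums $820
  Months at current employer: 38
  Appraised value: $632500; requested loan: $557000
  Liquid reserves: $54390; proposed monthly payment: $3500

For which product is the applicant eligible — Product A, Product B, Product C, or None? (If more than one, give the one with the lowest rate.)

None

Total debts = (2,045 + 65 + 3,500 + 820) = 6,430; DTI = 6,430/12,350 = 52.1%.
LTV = 557,000/632,500 = 88.1%.
Reserves = 54,390/3,500 = 15.5 months.
Product A: score 636 < 640; DTI 52.1% > 36%; LTV 88.1% ≤ 95%; employment 38 ≥ 12 mo; reserves 15.5 ≥ 2 mo → does not qualify.
Product B: score 636 ≥ 600; DTI 52.1% > 50%; LTV 88.1% ≤ 90% → does not qualify.
Product C: score 636 ≥ 580; DTI 52.1% > 50%; LTV 88.1% > 80%; employment 38 ≥ 24 mo → does not qualify.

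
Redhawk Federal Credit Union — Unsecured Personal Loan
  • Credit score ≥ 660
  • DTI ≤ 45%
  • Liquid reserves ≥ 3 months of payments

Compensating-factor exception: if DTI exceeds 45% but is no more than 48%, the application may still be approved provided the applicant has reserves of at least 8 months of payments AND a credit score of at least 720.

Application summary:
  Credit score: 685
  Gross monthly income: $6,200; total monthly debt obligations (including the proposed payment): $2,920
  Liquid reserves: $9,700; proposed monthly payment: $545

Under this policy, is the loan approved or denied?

Credit score 685 ≥ 660 (meets base)
DTI = 2,920/6,200 = 47.1% > 45% — standard DTI limit exceeded.
Reserves = 9,700/545 = 17.8 months ≥ 3
DTI 47.1% is within the 45%–48% exception band; checking compensating factors.
Reserves 17.8 ≥ 8 months; credit score 685 < 720.
Override conditions not both satisfied; exception does not apply.

Denied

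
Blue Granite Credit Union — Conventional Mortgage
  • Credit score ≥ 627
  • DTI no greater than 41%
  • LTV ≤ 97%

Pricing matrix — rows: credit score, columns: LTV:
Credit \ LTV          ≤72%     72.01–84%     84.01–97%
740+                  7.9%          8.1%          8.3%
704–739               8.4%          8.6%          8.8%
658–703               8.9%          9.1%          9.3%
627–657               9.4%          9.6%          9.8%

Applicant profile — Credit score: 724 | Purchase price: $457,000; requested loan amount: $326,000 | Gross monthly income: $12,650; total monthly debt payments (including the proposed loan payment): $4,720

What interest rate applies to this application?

Credit score 724 ≥ 627; Debt-to-income = 4,720/12,650 = 37.3% — meets 41% limit
Loan-to-value = 326,000/457,000 = 71.3% — pass (97% max)
Row: 724 falls in 704–739. Column: 71.3% falls in ≤72%. Rate = 8.4%.

8.4%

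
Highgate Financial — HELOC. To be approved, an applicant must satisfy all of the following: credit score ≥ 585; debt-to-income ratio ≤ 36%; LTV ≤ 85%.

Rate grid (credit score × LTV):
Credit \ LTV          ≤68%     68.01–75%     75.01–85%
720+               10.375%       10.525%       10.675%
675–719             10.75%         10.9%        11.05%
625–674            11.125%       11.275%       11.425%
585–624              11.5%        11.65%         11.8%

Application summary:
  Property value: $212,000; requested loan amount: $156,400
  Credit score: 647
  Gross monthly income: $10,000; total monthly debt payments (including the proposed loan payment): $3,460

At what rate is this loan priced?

11.275%

Credit score 647 ≥ 585; Debt-to-income = 3,460/10,000 = 34.6% — meets 36% limit
Loan-to-value = 156,400/212,000 = 73.8% — pass (85% max)
Row: 647 falls in 625–674. Column: 73.8% falls in 68.01–75%. Rate = 11.275%.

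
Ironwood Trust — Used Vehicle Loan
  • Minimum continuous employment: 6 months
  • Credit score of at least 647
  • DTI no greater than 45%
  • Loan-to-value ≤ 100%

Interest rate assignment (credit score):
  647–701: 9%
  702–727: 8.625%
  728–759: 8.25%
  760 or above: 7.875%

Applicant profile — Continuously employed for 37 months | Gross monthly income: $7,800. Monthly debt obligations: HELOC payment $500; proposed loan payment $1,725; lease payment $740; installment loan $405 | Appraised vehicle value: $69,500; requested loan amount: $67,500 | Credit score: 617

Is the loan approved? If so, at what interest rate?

Credit score 617 < 647 (below minimum)
Loan-to-value = 67,500/69,500 = 97.1% — pass (100% max)
Total monthly debts = (500 + 1,725 + 740 + 405) = 3,370. Debt-to-income = 3,370/7,800 = 43.2% — meets 45% limit
Employment 37 ≥ 6 months
Not all requirements met → denied.

Denied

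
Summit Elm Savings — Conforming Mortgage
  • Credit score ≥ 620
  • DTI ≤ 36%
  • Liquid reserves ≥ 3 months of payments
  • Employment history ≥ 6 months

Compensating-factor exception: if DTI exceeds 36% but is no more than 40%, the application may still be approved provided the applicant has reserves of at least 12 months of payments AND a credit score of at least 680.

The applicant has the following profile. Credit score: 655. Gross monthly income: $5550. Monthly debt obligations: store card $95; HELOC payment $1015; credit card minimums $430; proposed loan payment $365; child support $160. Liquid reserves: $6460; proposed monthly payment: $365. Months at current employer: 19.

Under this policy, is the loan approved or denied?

Denied

Credit score 655 ≥ 620 (meets base)
Total debts = (95 + 1,015 + 430 + 365 + 160) = 2,065. DTI: 2,065 ÷ 5,550 = 37.2%, over the 36% base limit.
Reserves = 6,460/365 = 17.7 months ≥ 3
Employment 19 ≥ 6 months
37.2% falls in the override range (36%–40%), so the compensating-factor test applies.
Reserves 17.7 ≥ 12 months; credit score 655 < 680.
Override conditions not both satisfied; exception does not apply.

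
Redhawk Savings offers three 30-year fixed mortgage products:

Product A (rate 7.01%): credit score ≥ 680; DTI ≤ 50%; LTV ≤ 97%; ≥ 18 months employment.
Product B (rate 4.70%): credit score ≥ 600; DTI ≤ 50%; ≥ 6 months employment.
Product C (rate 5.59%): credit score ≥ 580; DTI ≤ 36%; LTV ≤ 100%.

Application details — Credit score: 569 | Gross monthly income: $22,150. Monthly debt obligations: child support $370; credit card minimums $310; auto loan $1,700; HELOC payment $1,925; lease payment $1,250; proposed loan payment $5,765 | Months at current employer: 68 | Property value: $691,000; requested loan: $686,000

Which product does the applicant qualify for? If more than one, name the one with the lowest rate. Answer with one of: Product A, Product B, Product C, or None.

None

Total debts = (370 + 310 + 1,700 + 1,925 + 1,250 + 5,765) = 11,320; DTI = 11,320/22,150 = 51.1%.
LTV = 686,000/691,000 = 99.3%.
Product A: score 569 < 680; DTI 51.1% > 50%; LTV 99.3% > 97%; employment 68 ≥ 18 mo → does not qualify.
Product B: score 569 < 600; DTI 51.1% > 50%; employment 68 ≥ 6 mo → does not qualify.
Product C: score 569 < 580; DTI 51.1% > 36%; LTV 99.3% ≤ 100% → does not qualify.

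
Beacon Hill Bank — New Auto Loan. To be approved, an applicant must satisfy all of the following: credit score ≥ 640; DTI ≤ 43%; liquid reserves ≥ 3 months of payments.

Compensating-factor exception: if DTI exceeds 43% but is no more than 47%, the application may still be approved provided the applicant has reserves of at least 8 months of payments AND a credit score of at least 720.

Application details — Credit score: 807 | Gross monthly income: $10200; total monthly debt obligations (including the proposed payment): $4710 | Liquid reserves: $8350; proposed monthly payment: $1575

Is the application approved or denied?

Credit score 807 ≥ 640 (meets base)
DTI: 4,710 ÷ 10,200 = 46.2%, over the 43% base limit.
Reserves = 8,350/1,575 = 5.3 months ≥ 3
DTI 46.2% is within the 43%–47% exception band; checking compensating factors.
Override check — reserves: 5.3 mo (short of 8); score: 807 (ok).
Compensating-factor requirement not fully met.

Denied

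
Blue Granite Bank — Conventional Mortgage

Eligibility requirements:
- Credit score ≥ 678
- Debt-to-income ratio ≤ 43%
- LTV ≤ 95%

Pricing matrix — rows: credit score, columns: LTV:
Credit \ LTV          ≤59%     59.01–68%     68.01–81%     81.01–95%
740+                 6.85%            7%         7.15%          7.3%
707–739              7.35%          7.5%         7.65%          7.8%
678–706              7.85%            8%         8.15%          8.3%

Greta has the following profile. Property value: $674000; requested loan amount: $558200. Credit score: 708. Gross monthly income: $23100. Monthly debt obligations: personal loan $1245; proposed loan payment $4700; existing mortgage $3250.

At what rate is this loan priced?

7.8%

Credit score 708 ≥ 678; Total monthly debts = (1,245 + 4,700 + 3,250) = 9,195. DTI: 9,195 ÷ 23,100 = 39.8%, within the 43% cap
LTV = 558,200/674,000 = 82.8% ≤ 95%
Row: 708 falls in 707–739. Column: 82.8% falls in 81.01–95%. Rate = 7.8%.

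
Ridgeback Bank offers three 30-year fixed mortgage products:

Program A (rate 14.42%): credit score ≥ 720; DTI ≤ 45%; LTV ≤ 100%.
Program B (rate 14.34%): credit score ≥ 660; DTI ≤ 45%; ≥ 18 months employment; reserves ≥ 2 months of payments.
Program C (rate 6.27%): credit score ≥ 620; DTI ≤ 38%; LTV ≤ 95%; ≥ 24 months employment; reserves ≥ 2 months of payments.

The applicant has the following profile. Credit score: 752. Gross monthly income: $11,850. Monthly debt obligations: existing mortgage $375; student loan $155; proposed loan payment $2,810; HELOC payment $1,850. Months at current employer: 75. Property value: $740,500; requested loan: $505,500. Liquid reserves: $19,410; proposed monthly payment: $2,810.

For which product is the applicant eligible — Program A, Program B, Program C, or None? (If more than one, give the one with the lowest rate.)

Total debts = (375 + 155 + 2,810 + 1,850) = 5,190; DTI = 5,190/11,850 = 43.8%.
LTV = 505,500/740,500 = 68.3%.
Reserves = 19,410/2,810 = 6.9 months.
Program A: score 752 ≥ 720; DTI 43.8% ≤ 45%; LTV 68.3% ≤ 100% → qualifies.
Program B: score 752 ≥ 660; DTI 43.8% ≤ 45%; employment 75 ≥ 18 mo; reserves 6.9 ≥ 2 mo → qualifies.
Program C: score 752 ≥ 620; DTI 43.8% > 38%; LTV 68.3% ≤ 95%; employment 75 ≥ 24 mo; reserves 6.9 ≥ 2 mo → does not qualify.
Qualifying: Program A, Program B. Lowest rate is 14.34% → Program B.

Program B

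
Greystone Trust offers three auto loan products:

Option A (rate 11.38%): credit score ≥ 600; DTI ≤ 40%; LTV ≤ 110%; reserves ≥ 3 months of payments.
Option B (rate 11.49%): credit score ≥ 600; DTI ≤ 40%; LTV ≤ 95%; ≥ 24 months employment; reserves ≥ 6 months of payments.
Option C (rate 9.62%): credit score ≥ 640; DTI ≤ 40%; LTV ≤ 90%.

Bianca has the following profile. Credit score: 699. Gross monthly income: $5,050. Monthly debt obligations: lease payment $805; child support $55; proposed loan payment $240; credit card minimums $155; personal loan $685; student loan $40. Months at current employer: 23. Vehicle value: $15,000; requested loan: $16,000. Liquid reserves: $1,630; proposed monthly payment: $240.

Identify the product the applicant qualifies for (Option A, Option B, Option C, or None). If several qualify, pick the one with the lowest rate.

Option A

Total debts = (805 + 55 + 240 + 155 + 685 + 40) = 1,980; DTI = 1,980/5,050 = 39.2%.
LTV = 16,000/15,000 = 106.7%.
Reserves = 1,630/240 = 6.8 months.
Option A: score 699 ≥ 600; DTI 39.2% ≤ 40%; LTV 106.7% ≤ 110%; reserves 6.8 ≥ 3 mo → qualifies.
Option B: score 699 ≥ 600; DTI 39.2% ≤ 40%; LTV 106.7% > 95%; employment 23 < 24 mo; reserves 6.8 ≥ 6 mo → does not qualify.
Option C: score 699 ≥ 640; DTI 39.2% ≤ 40%; LTV 106.7% > 90% → does not qualify.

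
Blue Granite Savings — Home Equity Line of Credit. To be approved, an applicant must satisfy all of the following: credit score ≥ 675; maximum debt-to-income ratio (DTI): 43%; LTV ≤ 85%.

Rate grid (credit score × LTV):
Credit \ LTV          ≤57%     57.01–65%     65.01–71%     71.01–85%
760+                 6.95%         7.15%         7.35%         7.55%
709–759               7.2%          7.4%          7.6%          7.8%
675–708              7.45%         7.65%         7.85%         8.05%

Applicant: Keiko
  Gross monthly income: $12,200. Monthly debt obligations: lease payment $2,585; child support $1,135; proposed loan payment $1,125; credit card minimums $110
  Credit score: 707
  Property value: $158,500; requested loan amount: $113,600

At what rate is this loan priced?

8.05%

Credit score 707 ≥ 675; Total monthly debts = (2,585 + 1,135 + 1,125 + 110) = 4,955. DTI = 4,955/12,200 = 40.6% ≤ 43%
Loan-to-value = 113,600/158,500 = 71.7% — pass (85% max)
Score 707 is in the 675–708 band; LTV 71.7% is in the 71.01–85% band → 8.05%.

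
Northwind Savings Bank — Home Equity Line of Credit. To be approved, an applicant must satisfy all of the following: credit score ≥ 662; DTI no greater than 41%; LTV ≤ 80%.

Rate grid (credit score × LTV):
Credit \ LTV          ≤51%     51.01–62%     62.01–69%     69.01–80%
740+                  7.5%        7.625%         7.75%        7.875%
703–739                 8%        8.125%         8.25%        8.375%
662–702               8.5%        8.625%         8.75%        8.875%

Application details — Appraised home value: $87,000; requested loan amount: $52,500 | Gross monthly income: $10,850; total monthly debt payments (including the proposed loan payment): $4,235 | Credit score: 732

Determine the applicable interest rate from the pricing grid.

8.125%

Credit score 732 ≥ 662; DTI = 4,235/10,850 = 39% ≤ 41%
LTV = 52,500/87,000 = 60.3% ≤ 80%
Row: 732 falls in 703–739. Column: 60.3% falls in 51.01–62%. Rate = 8.125%.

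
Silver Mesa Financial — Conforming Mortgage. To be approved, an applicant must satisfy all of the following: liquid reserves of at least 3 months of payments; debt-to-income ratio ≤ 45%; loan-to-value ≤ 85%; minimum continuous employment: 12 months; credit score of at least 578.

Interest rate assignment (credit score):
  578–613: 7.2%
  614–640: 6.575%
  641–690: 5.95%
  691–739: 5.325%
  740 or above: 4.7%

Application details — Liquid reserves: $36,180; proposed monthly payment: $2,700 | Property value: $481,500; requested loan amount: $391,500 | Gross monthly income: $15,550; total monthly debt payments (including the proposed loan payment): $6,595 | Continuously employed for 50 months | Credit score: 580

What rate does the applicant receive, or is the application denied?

Credit score 580 ≥ 578 (meets minimum)
Loan-to-value = 391,500/481,500 = 81.3% — pass (85% max)
Liquid reserves cover 36,180/2,700 = 13.4 months — ≥ 3 required
Employment 50 ≥ 12 months
DTI: 6,595 ÷ 15,550 = 42.4%, within the 45% cap
All requirements met. Score 580 falls in the 578–613 tier → 7.2%.

Approved at 7.2%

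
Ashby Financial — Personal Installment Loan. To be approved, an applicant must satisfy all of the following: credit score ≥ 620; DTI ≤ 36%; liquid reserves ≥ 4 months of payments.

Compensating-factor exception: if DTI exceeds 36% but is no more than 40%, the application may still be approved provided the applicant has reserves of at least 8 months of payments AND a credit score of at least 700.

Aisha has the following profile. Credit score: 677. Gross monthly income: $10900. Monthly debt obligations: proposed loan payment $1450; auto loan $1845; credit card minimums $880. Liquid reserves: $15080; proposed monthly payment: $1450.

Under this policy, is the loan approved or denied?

Denied

Credit score 677 ≥ 620 (meets base)
Total debts = (1,450 + 1,845 + 880) = 4,175. DTI: 4,175 ÷ 10,900 = 38.3%, over the 36% base limit.
Reserves: 15,080 ÷ 1,450 = 10.4 months (meets 4-month minimum)
DTI 38.3% is within the 36%–40% exception band; checking compensating factors.
Override check — reserves: 10.4 mo (ok); score: 677 (below 700).
Override conditions not both satisfied; exception does not apply.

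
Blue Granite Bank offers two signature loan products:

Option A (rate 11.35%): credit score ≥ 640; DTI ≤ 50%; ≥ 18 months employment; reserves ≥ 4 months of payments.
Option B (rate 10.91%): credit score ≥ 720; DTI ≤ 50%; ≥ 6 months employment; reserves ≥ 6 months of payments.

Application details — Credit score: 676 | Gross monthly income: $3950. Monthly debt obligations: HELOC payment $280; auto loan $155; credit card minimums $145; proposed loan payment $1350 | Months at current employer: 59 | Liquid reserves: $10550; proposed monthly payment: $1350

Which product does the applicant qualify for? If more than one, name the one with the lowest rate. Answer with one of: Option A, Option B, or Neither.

Option A

Total debts = (280 + 155 + 145 + 1,350) = 1,930; DTI = 1,930/3,950 = 48.9%.
Reserves = 10,550/1,350 = 7.8 months.
Option A: score 676 ≥ 640; DTI 48.9% ≤ 50%; employment 59 ≥ 18 mo; reserves 7.8 ≥ 4 mo → qualifies.
Option B: score 676 < 720; DTI 48.9% ≤ 50%; employment 59 ≥ 6 mo; reserves 7.8 ≥ 6 mo → does not qualify.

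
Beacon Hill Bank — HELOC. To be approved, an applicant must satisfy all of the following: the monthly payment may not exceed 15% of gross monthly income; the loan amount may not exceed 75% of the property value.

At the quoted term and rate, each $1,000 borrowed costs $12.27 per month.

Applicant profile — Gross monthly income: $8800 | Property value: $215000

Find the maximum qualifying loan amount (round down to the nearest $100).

Payment cap: 15% × $8,800 = $1,320/month.
At $12.27 per $1,000, that supports 1,320/12.27 × 1,000 ≈ $107,579 → $107,500.
LTV cap: 75% × $215,000 = $161,250 → $161,200.
Binding constraint: payment-to-income.

$107,500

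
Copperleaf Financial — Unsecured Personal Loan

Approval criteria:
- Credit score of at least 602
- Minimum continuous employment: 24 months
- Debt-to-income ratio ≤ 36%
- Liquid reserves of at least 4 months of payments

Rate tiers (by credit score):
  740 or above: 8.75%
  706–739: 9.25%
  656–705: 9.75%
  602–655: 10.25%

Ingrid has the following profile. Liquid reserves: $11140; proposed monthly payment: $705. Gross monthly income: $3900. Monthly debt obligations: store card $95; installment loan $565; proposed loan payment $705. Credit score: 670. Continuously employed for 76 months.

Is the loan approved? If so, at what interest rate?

Approved at 9.75%

Credit score 670 ≥ 602 (meets minimum)
Reserves: 11,140 ÷ 705 = 15.8 months (meets 4-month minimum)
Employment 76 ≥ 24 months
Total monthly debts = (95 + 565 + 705) = 1,365. Debt-to-income = 1,365/3,900 = 35% — meets 36% limit
All requirements met. Score 670 falls in the 656–705 tier → 9.75%.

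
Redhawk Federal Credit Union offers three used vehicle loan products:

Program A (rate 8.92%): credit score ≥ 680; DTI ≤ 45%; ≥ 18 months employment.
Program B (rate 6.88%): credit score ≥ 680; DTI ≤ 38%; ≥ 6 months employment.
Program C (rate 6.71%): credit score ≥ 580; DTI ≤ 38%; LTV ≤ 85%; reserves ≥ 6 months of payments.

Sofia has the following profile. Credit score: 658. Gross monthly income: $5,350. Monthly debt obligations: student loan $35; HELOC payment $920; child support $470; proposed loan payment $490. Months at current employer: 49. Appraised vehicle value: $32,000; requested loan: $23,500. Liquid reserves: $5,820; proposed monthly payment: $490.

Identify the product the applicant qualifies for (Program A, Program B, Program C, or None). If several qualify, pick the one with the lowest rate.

Total debts = (35 + 920 + 470 + 490) = 1,915; DTI = 1,915/5,350 = 35.8%.
LTV = 23,500/32,000 = 73.4%.
Reserves = 5,820/490 = 11.9 months.
Program A: score 658 < 680; DTI 35.8% ≤ 45%; employment 49 ≥ 18 mo → does not qualify.
Program B: score 658 < 680; DTI 35.8% ≤ 38%; employment 49 ≥ 6 mo → does not qualify.
Program C: score 658 ≥ 580; DTI 35.8% ≤ 38%; LTV 73.4% ≤ 85%; reserves 11.9 ≥ 6 mo → qualifies.

Program C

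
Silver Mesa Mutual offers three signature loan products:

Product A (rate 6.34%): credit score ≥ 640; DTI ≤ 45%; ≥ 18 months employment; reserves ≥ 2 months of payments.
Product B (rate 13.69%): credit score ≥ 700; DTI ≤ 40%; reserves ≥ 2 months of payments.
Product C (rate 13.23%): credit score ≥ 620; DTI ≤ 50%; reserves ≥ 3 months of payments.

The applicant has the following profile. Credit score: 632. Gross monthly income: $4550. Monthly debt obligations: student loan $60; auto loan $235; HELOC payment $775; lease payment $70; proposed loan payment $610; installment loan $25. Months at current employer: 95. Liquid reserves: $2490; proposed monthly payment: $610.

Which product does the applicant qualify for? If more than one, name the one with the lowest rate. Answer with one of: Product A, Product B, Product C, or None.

Product C

Total debts = (60 + 235 + 775 + 70 + 610 + 25) = 1,775; DTI = 1,775/4,550 = 39%.
Reserves = 2,490/610 = 4.1 months.
Product A: score 632 < 640; DTI 39% ≤ 45%; employment 95 ≥ 18 mo; reserves 4.1 ≥ 2 mo → does not qualify.
Product B: score 632 < 700; DTI 39% ≤ 40%; reserves 4.1 ≥ 2 mo → does not qualify.
Product C: score 632 ≥ 620; DTI 39% ≤ 50%; reserves 4.1 ≥ 3 mo → qualifies.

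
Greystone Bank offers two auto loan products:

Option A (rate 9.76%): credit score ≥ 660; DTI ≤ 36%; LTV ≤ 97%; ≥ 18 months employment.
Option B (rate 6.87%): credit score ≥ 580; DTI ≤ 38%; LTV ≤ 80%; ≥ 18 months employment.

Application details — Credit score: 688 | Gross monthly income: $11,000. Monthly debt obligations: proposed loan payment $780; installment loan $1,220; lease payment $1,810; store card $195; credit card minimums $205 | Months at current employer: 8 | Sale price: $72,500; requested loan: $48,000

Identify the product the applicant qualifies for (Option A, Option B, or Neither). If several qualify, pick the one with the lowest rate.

Neither

Total debts = (780 + 1,220 + 1,810 + 195 + 205) = 4,210; DTI = 4,210/11,000 = 38.3%.
LTV = 48,000/72,500 = 66.2%.
Option A: score 688 ≥ 660; DTI 38.3% > 36%; LTV 66.2% ≤ 97%; employment 8 < 18 mo → does not qualify.
Option B: score 688 ≥ 580; DTI 38.3% > 38%; LTV 66.2% ≤ 80%; employment 8 < 18 mo → does not qualify.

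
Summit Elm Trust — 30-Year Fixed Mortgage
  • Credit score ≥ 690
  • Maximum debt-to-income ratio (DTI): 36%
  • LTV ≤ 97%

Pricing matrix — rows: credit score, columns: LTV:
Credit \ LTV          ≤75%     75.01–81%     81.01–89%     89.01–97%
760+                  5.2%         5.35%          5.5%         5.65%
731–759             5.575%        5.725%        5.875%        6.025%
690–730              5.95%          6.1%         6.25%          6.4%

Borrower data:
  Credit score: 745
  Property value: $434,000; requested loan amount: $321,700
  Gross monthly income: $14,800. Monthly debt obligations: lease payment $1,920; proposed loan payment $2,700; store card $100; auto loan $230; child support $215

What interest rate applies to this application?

5.575%

Credit score 745 ≥ 690; Total monthly debts = (1,920 + 2,700 + 100 + 230 + 215) = 5,165. DTI: 5,165 ÷ 14,800 = 34.9%, within the 36% cap
Loan-to-value = 321,700/434,000 = 74.1% — pass (97% max)
Row: 745 falls in 731–759. Column: 74.1% falls in ≤75%. Rate = 5.575%.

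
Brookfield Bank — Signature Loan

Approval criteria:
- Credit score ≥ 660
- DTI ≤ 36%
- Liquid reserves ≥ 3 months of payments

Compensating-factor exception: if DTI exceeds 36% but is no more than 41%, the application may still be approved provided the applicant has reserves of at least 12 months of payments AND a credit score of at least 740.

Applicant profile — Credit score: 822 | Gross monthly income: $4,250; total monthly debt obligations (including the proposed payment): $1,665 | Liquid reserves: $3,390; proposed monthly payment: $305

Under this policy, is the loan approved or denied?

Credit score 822 ≥ 660 (meets base)
DTI = 1,665/4,250 = 39.2% > 36% — standard DTI limit exceeded.
Reserves = 3,390/305 = 11.1 months ≥ 3
DTI 39.2% is within the 36%–41% exception band; checking compensating factors.
Reserves 11.1 < 12 months; credit score 822 ≥ 740.
Override conditions not both satisfied; exception does not apply.

Denied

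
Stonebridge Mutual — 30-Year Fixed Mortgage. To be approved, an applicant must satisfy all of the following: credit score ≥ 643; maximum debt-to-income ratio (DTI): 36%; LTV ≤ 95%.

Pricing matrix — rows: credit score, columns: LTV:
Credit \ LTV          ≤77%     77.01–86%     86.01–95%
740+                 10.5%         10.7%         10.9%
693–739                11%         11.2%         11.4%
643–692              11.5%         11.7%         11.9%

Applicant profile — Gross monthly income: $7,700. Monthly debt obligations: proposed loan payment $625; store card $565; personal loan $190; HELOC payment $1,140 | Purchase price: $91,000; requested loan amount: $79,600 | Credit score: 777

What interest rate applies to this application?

10.9%

Credit score 777 ≥ 643; Total monthly debts = (625 + 565 + 190 + 1,140) = 2,520. Debt-to-income = 2,520/7,700 = 32.7% — meets 36% limit
LTV: 79,600 ÷ 91,000 = 87.5%, within 95% cap
Credit 777 → row 740+; LTV 87.5% → column 86.01–95%. Grid cell → 10.9%.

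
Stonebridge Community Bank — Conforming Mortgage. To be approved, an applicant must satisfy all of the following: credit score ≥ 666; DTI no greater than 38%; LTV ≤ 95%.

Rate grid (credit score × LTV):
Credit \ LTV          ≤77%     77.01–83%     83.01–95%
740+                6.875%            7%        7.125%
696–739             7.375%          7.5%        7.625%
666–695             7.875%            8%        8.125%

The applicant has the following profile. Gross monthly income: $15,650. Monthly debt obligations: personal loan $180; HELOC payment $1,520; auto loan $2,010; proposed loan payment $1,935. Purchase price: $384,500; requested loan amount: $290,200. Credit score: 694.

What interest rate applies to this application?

7.875%

Credit score 694 ≥ 666; Total monthly debts = (180 + 1,520 + 2,010 + 1,935) = 5,645. Debt-to-income = 5,645/15,650 = 36.1% — meets 38% limit
Loan-to-value = 290,200/384,500 = 75.5% — pass (95% max)
Credit 694 → row 666–695; LTV 75.5% → column ≤77%. Grid cell → 7.875%.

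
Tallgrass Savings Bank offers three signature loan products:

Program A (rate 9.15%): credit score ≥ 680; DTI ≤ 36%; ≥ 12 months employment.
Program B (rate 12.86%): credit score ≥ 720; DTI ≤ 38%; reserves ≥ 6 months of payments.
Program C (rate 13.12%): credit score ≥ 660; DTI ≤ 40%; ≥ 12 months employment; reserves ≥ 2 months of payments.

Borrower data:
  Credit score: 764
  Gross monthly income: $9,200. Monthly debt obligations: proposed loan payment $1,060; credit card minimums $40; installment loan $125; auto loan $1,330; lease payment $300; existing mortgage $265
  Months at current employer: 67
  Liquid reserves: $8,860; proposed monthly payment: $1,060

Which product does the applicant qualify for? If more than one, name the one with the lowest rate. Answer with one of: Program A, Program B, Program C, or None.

Total debts = (1,060 + 40 + 125 + 1,330 + 300 + 265) = 3,120; DTI = 3,120/9,200 = 33.9%.
Reserves = 8,860/1,060 = 8.4 months.
Program A: score 764 ≥ 680; DTI 33.9% ≤ 36%; employment 67 ≥ 12 mo → qualifies.
Program B: score 764 ≥ 720; DTI 33.9% ≤ 38%; reserves 8.4 ≥ 6 mo → qualifies.
Program C: score 764 ≥ 660; DTI 33.9% ≤ 40%; employment 67 ≥ 12 mo; reserves 8.4 ≥ 2 mo → qualifies.
Qualifying: Program A, Program B, Program C. Lowest rate is 9.15% → Program A.

Program A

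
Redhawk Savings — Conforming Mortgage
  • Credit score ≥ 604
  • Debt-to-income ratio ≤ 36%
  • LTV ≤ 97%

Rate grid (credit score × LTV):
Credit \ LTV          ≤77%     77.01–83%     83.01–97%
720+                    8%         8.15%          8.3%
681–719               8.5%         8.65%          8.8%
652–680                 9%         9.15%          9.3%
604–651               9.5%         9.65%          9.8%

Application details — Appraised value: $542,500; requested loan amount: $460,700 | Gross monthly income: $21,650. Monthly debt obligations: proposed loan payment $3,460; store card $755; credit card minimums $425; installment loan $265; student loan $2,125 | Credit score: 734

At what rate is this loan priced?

8.3%

Credit score 734 ≥ 604; Total monthly debts = (3,460 + 755 + 425 + 265 + 2,125) = 7,030. Debt-to-income = 7,030/21,650 = 32.5% — meets 36% limit
LTV = 460,700/542,500 = 84.9% ≤ 97%
Score 734 is in the 720+ band; LTV 84.9% is in the 83.01–97% band → 8.3%.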